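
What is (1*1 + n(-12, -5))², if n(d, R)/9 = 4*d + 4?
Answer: 156025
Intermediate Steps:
n(d, R) = 36 + 36*d (n(d, R) = 9*(4*d + 4) = 9*(4 + 4*d) = 36 + 36*d)
(1*1 + n(-12, -5))² = (1*1 + (36 + 36*(-12)))² = (1 + (36 - 432))² = (1 - 396)² = (-395)² = 156025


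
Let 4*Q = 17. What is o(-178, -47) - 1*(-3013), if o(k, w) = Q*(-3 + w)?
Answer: 5601/2 ≈ 2800.5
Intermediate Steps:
Q = 17/4 (Q = (¼)*17 = 17/4 ≈ 4.2500)
o(k, w) = -51/4 + 17*w/4 (o(k, w) = 17*(-3 + w)/4 = -51/4 + 17*w/4)
o(-178, -47) - 1*(-3013) = (-51/4 + (17/4)*(-47)) - 1*(-3013) = (-51/4 - 799/4) + 3013 = -425/2 + 3013 = 5601/2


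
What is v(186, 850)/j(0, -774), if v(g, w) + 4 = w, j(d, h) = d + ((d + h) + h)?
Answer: -47/86 ≈ -0.54651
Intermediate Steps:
j(d, h) = 2*d + 2*h (j(d, h) = d + (d + 2*h) = 2*d + 2*h)
v(g, w) = -4 + w
v(186, 850)/j(0, -774) = (-4 + 850)/(2*0 + 2*(-774)) = 846/(0 - 1548) = 846/(-1548) = 846*(-1/1548) = -47/86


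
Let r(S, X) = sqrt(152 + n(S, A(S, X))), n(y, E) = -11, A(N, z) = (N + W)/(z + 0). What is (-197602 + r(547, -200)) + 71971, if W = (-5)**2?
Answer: -125631 + sqrt(141) ≈ -1.2562e+5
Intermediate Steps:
W = 25
A(N, z) = (25 + N)/z (A(N, z) = (N + 25)/(z + 0) = (25 + N)/z)
r(S, X) = sqrt(141) (r(S, X) = sqrt(152 - 11) = sqrt(141))
(-197602 + r(547, -200)) + 71971 = (-197602 + sqrt(141)) + 71971 = -125631 + sqrt(141)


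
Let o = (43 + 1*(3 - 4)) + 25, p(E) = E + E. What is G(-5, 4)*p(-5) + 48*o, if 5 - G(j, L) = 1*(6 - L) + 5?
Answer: 3236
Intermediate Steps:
G(j, L) = -6 + L (G(j, L) = 5 - (1*(6 - L) + 5) = 5 - ((6 - L) + 5) = 5 - (11 - L) = 5 + (-11 + L) = -6 + L)
p(E) = 2*E
o = 67 (o = (43 + 1*(-1)) + 25 = (43 - 1) + 25 = 42 + 25 = 67)
G(-5, 4)*p(-5) + 48*o = (-6 + 4)*(2*(-5)) + 48*67 = -2*(-10) + 3216 = 20 + 3216 = 3236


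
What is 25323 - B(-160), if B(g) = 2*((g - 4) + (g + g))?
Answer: 26291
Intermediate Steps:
B(g) = -8 + 6*g (B(g) = 2*((-4 + g) + 2*g) = 2*(-4 + 3*g) = -8 + 6*g)
25323 - B(-160) = 25323 - (-8 + 6*(-160)) = 25323 - (-8 - 960) = 25323 - 1*(-968) = 25323 + 968 = 26291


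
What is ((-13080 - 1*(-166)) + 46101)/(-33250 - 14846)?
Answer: -33187/48096 ≈ -0.69002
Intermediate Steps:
((-13080 - 1*(-166)) + 46101)/(-33250 - 14846) = ((-13080 + 166) + 46101)/(-48096) = (-12914 + 46101)*(-1/48096) = 33187*(-1/48096) = -33187/48096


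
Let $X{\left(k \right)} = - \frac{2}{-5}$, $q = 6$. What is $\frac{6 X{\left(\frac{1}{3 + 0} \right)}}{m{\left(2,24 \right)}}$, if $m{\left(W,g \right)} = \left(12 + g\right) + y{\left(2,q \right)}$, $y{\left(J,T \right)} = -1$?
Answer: $\frac{12}{175} \approx 0.068571$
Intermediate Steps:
$m{\left(W,g \right)} = 11 + g$ ($m{\left(W,g \right)} = \left(12 + g\right) - 1 = 11 + g$)
$X{\left(k \right)} = \frac{2}{5}$ ($X{\left(k \right)} = \left(-2\right) \left(- \frac{1}{5}\right) = \frac{2}{5}$)
$\frac{6 X{\left(\frac{1}{3 + 0} \right)}}{m{\left(2,24 \right)}} = \frac{6 \cdot \frac{2}{5}}{11 + 24} = \frac{1}{35} \cdot \frac{12}{5} = \frac{12}{175}$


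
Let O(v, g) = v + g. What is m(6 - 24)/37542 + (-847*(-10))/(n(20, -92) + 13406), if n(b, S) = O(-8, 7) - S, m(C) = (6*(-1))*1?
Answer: 4816663/7677339 ≈ 0.62739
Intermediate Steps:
m(C) = -6 (m(C) = -6*1 = -6)
O(v, g) = g + v
n(b, S) = -1 - S (n(b, S) = (7 - 8) - S = -1 - S)
m(6 - 24)/37542 + (-847*(-10))/(n(20, -92) + 13406) = -6/37542 + (-847*(-10))/((-1 - 1*(-92)) + 13406) = -6*1/37542 + 8470/((-1 + 92) + 13406) = -1/6257 + 8470/(91 + 13406) = -1/6257 + 8470/13497 = -1/6257 + 8470*(1/13497) = -1/6257 + 770/1227 = 4816663/7677339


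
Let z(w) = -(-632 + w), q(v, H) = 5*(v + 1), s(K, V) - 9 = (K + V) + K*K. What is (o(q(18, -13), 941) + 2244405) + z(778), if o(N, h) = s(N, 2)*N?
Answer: 3111704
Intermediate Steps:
s(K, V) = 9 + K + V + K² (s(K, V) = 9 + ((K + V) + K*K) = 9 + ((K + V) + K²) = 9 + (K + V + K²) = 9 + K + V + K²)
q(v, H) = 5 + 5*v (q(v, H) = 5*(1 + v) = 5 + 5*v)
z(w) = 632 - w
o(N, h) = N*(11 + N + N²) (o(N, h) = (9 + N + 2 + N²)*N = (11 + N + N²)*N = N*(11 + N + N²))
(o(q(18, -13), 941) + 2244405) + z(778) = ((5 + 5*18)*(11 + (5 + 5*18) + (5 + 5*18)²) + 2244405) + (632 - 1*778) = ((5 + 90)*(11 + (5 + 90) + (5 + 90)²) + 2244405) + (632 - 778) = (95*(11 + 95 + 95²) + 2244405) - 146 = (95*(11 + 95 + 9025) + 2244405) - 146 = (95*9131 + 2244405) - 146 = (867445 + 2244405) - 146 = 3111850 - 146 = 3111704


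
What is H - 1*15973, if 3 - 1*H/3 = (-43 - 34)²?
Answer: -33751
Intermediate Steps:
H = -17778 (H = 9 - 3*(-43 - 34)² = 9 - 3*(-77)² = 9 - 3*5929 = 9 - 17787 = -17778)
H - 1*15973 = -17778 - 1*15973 = -17778 - 15973 = -33751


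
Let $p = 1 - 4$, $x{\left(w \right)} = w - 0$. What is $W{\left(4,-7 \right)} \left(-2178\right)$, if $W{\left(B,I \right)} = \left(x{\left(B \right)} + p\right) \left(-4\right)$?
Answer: $8712$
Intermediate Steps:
$x{\left(w \right)} = w$ ($x{\left(w \right)} = w + 0 = w$)
$p = -3$ ($p = 1 - 4 = -3$)
$W{\left(B,I \right)} = 12 - 4 B$ ($W{\left(B,I \right)} = \left(B - 3\right) \left(-4\right) = \left(-3 + B\right) \left(-4\right) = 12 - 4 B$)
$W{\left(4,-7 \right)} \left(-2178\right) = \left(12 - 16\right) \left(-2178\right) = \left(-4\right) \left(-2178\right) = 8712$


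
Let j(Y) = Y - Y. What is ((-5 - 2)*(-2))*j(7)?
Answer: 0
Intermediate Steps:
j(Y) = 0
((-5 - 2)*(-2))*j(7) = ((-5 - 2)*(-2))*0 = -7*(-2)*0 = 14*0 = 0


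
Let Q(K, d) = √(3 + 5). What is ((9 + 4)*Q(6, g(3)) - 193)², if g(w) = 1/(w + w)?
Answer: 38601 - 10036*√2 ≈ 24408.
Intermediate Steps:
g(w) = 1/(2*w)
Q(K, d) = 2*√2 (Q(K, d) = √8 = 2*√2)
((9 + 4)*Q(6, g(3)) - 193)² = ((9 + 4)*(2*√2) - 193)² = (13*(2*√2) - 193)² = (26*√2 - 193)² = (-193 + 26*√2)²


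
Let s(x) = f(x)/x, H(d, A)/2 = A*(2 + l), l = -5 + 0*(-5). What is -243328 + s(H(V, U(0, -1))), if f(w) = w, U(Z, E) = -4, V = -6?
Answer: -243327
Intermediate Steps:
l = -5 (l = -5 + 0 = -5)
H(d, A) = -6*A (H(d, A) = 2*(A*(2 - 5)) = 2*(A*(-3)) = 2*(-3*A) = -6*A)
s(x) = 1 (s(x) = x/x = 1)
-243328 + s(H(V, U(0, -1))) = -243328 + 1 = -243327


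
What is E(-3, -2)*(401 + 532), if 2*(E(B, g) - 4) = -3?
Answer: 4665/2 ≈ 2332.5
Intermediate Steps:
E(B, g) = 5/2 (E(B, g) = 4 + (½)*(-3) = 4 - 3/2 = 5/2)
E(-3, -2)*(401 + 532) = 5*(401 + 532)/2 = (5/2)*933 = 4665/2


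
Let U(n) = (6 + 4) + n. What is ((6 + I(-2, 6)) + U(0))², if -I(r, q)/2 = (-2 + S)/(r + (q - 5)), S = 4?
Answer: 400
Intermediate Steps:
I(r, q) = -4/(-5 + q + r) (I(r, q) = -2*(-2 + 4)/(r + (q - 5)) = -4/(r + (-5 + q)) = -4/(-5 + q + r))
U(n) = 10 + n
((6 + I(-2, 6)) + U(0))² = ((6 - 4/(-5 + 6 - 2)) + (10 + 0))² = ((6 - 4/(-1)) + 10)² = ((6 - 4*(-1)) + 10)² = ((6 + 4) + 10)² = (10 + 10)² = 20² = 400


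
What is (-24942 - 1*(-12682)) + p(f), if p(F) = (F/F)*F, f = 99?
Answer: -12161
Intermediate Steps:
p(F) = F (p(F) = 1*F = F)
(-24942 - 1*(-12682)) + p(f) = (-24942 - 1*(-12682)) + 99 = (-24942 + 12682) + 99 = -12260 + 99 = -12161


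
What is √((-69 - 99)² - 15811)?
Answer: √12413 ≈ 111.41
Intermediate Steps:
√((-69 - 99)² - 15811) = √((-168)² - 15811) = √(28224 - 15811) = √12413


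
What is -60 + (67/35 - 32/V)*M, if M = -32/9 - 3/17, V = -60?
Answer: -1110647/16065 ≈ -69.135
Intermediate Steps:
M = -571/153 (M = -32*1/9 - 3*1/17 = -32/9 - 3/17 = -571/153 ≈ -3.7320)
-60 + (67/35 - 32/V)*M = -60 + (67/35 - 32/(-60))*(-571/153) = -60 + (67*(1/35) - 32*(-1/60))*(-571/153) = -60 + (67/35 + 8/15)*(-571/153) = -60 + (257/105)*(-571/153) = -60 - 146747/16065 = -1110647/16065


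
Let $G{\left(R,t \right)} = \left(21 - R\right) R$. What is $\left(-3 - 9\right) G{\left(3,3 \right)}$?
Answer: $-648$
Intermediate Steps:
$G{\left(R,t \right)} = R \left(21 - R\right)$
$\left(-3 - 9\right) G{\left(3,3 \right)} = \left(-3 - 9\right) 3 \left(21 - 3\right) = - 12 \cdot 3 \cdot 18 = \left(-12\right) 54 = -648$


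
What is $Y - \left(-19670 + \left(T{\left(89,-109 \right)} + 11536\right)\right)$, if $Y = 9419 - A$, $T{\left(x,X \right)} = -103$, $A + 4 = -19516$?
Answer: $37176$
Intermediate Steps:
$A = -19520$ ($A = -4 - 19516 = -19520$)
$Y = 28939$ ($Y = 9419 - -19520 = 9419 + 19520 = 28939$)
$Y - \left(-19670 + \left(T{\left(89,-109 \right)} + 11536\right)\right) = 28939 - \left(-19670 + \left(-103 + 11536\right)\right) = 28939 - \left(-19670 + 11433\right) = 28939 - -8237 = 28939 + 8237 = 37176$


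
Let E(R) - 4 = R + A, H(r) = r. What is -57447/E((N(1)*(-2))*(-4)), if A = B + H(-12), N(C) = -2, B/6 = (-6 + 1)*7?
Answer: 491/2 ≈ 245.50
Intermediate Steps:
B = -210 (B = 6*((-6 + 1)*7) = 6*(-5*7) = 6*(-35) = -210)
A = -222 (A = -210 - 12 = -222)
E(R) = -218 + R (E(R) = 4 + (R - 222) = 4 + (-222 + R) = -218 + R)
-57447/E((N(1)*(-2))*(-4)) = -57447/(-218 - 2*(-2)*(-4)) = -57447/(-218 + 4*(-4)) = -57447/(-218 - 16) = -57447/(-234) = -57447*(-1/234) = 491/2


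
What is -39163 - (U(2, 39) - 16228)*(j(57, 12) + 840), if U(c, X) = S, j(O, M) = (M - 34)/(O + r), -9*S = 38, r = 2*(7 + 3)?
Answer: 122321393/9 ≈ 1.3591e+7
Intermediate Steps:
r = 20 (r = 2*10 = 20)
S = -38/9 (S = -⅑*38 = -38/9 ≈ -4.2222)
j(O, M) = (-34 + M)/(20 + O) (j(O, M) = (M - 34)/(O + 20) = (-34 + M)/(20 + O))
U(c, X) = -38/9
-39163 - (U(2, 39) - 16228)*(j(57, 12) + 840) = -39163 - (-38/9 - 16228)*((-34 + 12)/(20 + 57) + 840) = -39163 - (-146090)*(-22/77 + 840)/9 = -39163 - (-146090)*((1/77)*(-22) + 840)/9 = -39163 - (-146090)*(-2/7 + 840)/9 = -39163 - (-146090)*5878/(9*7) = -39163 - 1*(-122673860/9) = -39163 + 122673860/9 = 122321393/9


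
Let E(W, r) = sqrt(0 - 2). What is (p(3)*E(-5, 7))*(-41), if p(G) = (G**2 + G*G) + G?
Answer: -861*I*sqrt(2) ≈ -1217.6*I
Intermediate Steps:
E(W, r) = I*sqrt(2) (E(W, r) = sqrt(-2) = I*sqrt(2))
p(G) = G + 2*G**2 (p(G) = (G**2 + G**2) + G = 2*G**2 + G = G + 2*G**2)
(p(3)*E(-5, 7))*(-41) = ((3*(1 + 2*3))*(I*sqrt(2)))*(-41) = ((3*(1 + 6))*(I*sqrt(2)))*(-41) = ((3*7)*(I*sqrt(2)))*(-41) = (21*(I*sqrt(2)))*(-41) = (21*I*sqrt(2))*(-41) = -861*I*sqrt(2)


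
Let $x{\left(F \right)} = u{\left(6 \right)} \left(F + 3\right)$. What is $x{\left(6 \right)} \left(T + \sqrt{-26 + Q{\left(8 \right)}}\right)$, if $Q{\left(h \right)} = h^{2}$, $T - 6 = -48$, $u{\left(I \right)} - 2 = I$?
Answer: $-3024 + 72 \sqrt{38} \approx -2580.2$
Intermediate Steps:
$u{\left(I \right)} = 2 + I$
$T = -42$ ($T = 6 - 48 = -42$)
$x{\left(F \right)} = 24 + 8 F$ ($x{\left(F \right)} = \left(2 + 6\right) \left(F + 3\right) = 8 \left(3 + F\right) = 24 + 8 F$)
$x{\left(6 \right)} \left(T + \sqrt{-26 + Q{\left(8 \right)}}\right) = \left(24 + 8 \cdot 6\right) \left(-42 + \sqrt{-26 + 8^{2}}\right) = \left(24 + 48\right) \left(-42 + \sqrt{-26 + 64}\right) = 72 \left(-42 + \sqrt{38}\right) = -3024 + 72 \sqrt{38}$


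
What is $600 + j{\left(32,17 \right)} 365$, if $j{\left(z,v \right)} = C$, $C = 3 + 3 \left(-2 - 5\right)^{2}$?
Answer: $55350$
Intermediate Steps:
$C = 150$ ($C = 3 + 3 \left(-7\right)^{2} = 3 + 3 \cdot 49 = 3 + 147 = 150$)
$j{\left(z,v \right)} = 150$
$600 + j{\left(32,17 \right)} 365 = 600 + 150 \cdot 365 = 600 + 54750 = 55350$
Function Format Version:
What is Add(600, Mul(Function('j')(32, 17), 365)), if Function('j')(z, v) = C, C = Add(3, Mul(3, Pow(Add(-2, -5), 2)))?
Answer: 55350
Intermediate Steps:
C = 150 (C = Add(3, Mul(3, Pow(-7, 2))) = Add(3, Mul(3, 49)) = Add(3, 147) = 150)
Function('j')(z, v) = 150
Add(600, Mul(Function('j')(32, 17), 365)) = Add(600, Mul(150, 365)) = Add(600, 54750) = 55350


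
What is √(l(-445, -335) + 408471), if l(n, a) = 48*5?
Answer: √408711 ≈ 639.30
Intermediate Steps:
l(n, a) = 240
√(l(-445, -335) + 408471) = √(240 + 408471) = √408711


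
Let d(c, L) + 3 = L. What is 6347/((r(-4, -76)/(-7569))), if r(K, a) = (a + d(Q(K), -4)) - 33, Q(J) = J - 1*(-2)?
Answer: 1656567/4 ≈ 4.1414e+5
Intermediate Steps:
Q(J) = 2 + J (Q(J) = J + 2 = 2 + J)
d(c, L) = -3 + L
r(K, a) = -40 + a (r(K, a) = (a + (-3 - 4)) - 33 = (a - 7) - 33 = (-7 + a) - 33 = -40 + a)
6347/((r(-4, -76)/(-7569))) = 6347/(((-40 - 76)/(-7569))) = 6347/((-116*(-1/7569))) = 6347/(4/261) = 6347*(261/4) = 1656567/4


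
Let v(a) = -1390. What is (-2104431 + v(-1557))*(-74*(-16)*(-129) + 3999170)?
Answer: -8099901492314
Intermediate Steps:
(-2104431 + v(-1557))*(-74*(-16)*(-129) + 3999170) = (-2104431 - 1390)*(-74*(-16)*(-129) + 3999170) = -2105821*(1184*(-129) + 3999170) = -2105821*(-152736 + 3999170) = -2105821*3846434 = -8099901492314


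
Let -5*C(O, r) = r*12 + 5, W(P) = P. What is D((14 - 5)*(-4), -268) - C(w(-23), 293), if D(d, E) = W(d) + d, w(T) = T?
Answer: 3161/5 ≈ 632.20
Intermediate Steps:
C(O, r) = -1 - 12*r/5 (C(O, r) = -(r*12 + 5)/5 = -(12*r + 5)/5 = -(5 + 12*r)/5 = -1 - 12*r/5)
D(d, E) = 2*d (D(d, E) = d + d = 2*d)
D((14 - 5)*(-4), -268) - C(w(-23), 293) = 2*((14 - 5)*(-4)) - (-1 - 12/5*293) = 2*(9*(-4)) - (-1 - 3516/5) = 2*(-36) - 1*(-3521/5) = -72 + 3521/5 = 3161/5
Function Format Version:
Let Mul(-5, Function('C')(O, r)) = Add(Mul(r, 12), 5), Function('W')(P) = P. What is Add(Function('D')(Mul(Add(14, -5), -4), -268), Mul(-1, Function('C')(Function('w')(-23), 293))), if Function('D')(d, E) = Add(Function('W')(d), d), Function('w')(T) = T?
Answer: Rational(3161, 5) ≈ 632.20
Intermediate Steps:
Function('C')(O, r) = Add(-1, Mul(Rational(-12, 5), r)) (Function('C')(O, r) = Mul(Rational(-1, 5), Add(Mul(r, 12), 5)) = Mul(Rational(-1, 5), Add(Mul(12, r), 5)) = Mul(Rational(-1, 5), Add(5, Mul(12, r))) = Add(-1, Mul(Rational(-12, 5), r)))
Function('D')(d, E) = Mul(2, d) (Function('D')(d, E) = Add(d, d) = Mul(2, d))
Add(Function('D')(Mul(Add(14, -5), -4), -268), Mul(-1, Function('C')(Function('w')(-23), 293))) = Add(Mul(2, Mul(Add(14, -5), -4)), Mul(-1, Add(-1, Mul(Rational(-12, 5), 293)))) = Add(Mul(2, Mul(9, -4)), Mul(-1, Add(-1, Rational(-3516, 5)))) = Add(Mul(2, -36), Mul(-1, Rational(-3521, 5))) = Add(-72, Rational(3521, 5)) = Rational(3161, 5)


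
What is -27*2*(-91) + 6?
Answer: 4920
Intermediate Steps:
-27*2*(-91) + 6 = -54*(-91) + 6 = 4914 + 6 = 4920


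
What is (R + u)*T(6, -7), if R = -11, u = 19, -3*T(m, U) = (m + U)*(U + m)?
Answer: -8/3 ≈ -2.6667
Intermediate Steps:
T(m, U) = -(U + m)²/3 (T(m, U) = -(m + U)*(U + m)/3 = -(U + m)*(U + m)/3 = -(U + m)²/3)
(R + u)*T(6, -7) = (-11 + 19)*(-(-7 + 6)²/3) = 8*(-⅓*(-1)²) = 8*(-⅓*1) = 8*(-⅓) = -8/3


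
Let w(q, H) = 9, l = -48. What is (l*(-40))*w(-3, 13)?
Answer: 17280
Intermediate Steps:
(l*(-40))*w(-3, 13) = -48*(-40)*9 = 1920*9 = 17280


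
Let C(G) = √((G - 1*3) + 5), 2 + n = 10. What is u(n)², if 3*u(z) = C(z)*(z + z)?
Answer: 2560/9 ≈ 284.44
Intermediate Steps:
n = 8 (n = -2 + 10 = 8)
C(G) = √(2 + G) (C(G) = √((G - 3) + 5) = √((-3 + G) + 5) = √(2 + G))
u(z) = 2*z*√(2 + z)/3 (u(z) = (√(2 + z)*(z + z))/3 = (√(2 + z)*(2*z))/3 = (2*z*√(2 + z))/3 = 2*z*√(2 + z)/3)
u(n)² = ((⅔)*8*√(2 + 8))² = ((⅔)*8*√10)² = (16*√10/3)² = 2560/9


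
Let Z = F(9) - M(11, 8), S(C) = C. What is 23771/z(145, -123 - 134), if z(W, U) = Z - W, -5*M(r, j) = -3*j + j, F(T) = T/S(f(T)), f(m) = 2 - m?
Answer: -831985/5232 ≈ -159.02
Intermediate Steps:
F(T) = T/(2 - T)
M(r, j) = 2*j/5 (M(r, j) = -(-3*j + j)/5 = -(-2)*j/5 = 2*j/5)
Z = -157/35 (Z = -1*9/(-2 + 9) - 2*8/5 = -1*9/7 - 1*16/5 = -1*9*1/7 - 16/5 = -9/7 - 16/5 = -157/35 ≈ -4.4857)
z(W, U) = -157/35 - W
23771/z(145, -123 - 134) = 23771/(-157/35 - 1*145) = 23771/(-157/35 - 145) = 23771/(-5232/35) = 23771*(-35/5232) = -831985/5232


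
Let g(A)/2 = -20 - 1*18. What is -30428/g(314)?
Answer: 7607/19 ≈ 400.37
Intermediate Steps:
g(A) = -76 (g(A) = 2*(-20 - 1*18) = 2*(-20 - 18) = 2*(-38) = -76)
-30428/g(314) = -30428/(-76) = -30428*(-1/76) = 7607/19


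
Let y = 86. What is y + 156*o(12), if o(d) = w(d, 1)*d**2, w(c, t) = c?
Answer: 269654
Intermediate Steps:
o(d) = d**3 (o(d) = d*d**2 = d**3)
y + 156*o(12) = 86 + 156*12**3 = 86 + 156*1728 = 86 + 269568 = 269654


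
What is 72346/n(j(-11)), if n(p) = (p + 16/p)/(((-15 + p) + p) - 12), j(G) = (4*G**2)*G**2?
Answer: 62017730979193/428717764 ≈ 1.4466e+5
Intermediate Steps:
j(G) = 4*G**4
n(p) = (p + 16/p)/(-27 + 2*p) (n(p) = (p + 16/p)/((-15 + 2*p) - 12) = (p + 16/p)/(-27 + 2*p))
72346/n(j(-11)) = 72346/(((16 + (4*(-11)**4)**2)/(((4*(-11)**4))*(-27 + 2*(4*(-11)**4))))) = 72346/(((16 + (4*14641)**2)/(((4*14641))*(-27 + 2*(4*14641))))) = 72346/(((16 + 58564**2)/(58564*(-27 + 2*58564)))) = 72346/(((16 + 3429742096)/(58564*(-27 + 117128)))) = 72346/(((1/58564)*3429742112/117101)) = 72346/(((1/58564)*(1/117101)*3429742112)) = 72346/(857435528/1714475741) = 72346*(1714475741/857435528) = 62017730979193/428717764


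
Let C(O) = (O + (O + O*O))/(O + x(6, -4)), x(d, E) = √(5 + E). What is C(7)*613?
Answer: 38619/8 ≈ 4827.4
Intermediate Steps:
C(O) = (O² + 2*O)/(1 + O) (C(O) = (O + (O + O*O))/(O + √(5 - 4)) = (O + (O + O²))/(O + √1) = (O² + 2*O)/(O + 1) = (O² + 2*O)/(1 + O))
C(7)*613 = (7*(2 + 7)/(1 + 7))*613 = (7*9/8)*613 = (7*(⅛)*9)*613 = (63/8)*613 = 38619/8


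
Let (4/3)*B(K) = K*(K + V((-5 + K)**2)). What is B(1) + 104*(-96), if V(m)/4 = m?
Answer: -39741/4 ≈ -9935.3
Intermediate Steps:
V(m) = 4*m
B(K) = 3*K*(K + 4*(-5 + K)**2)/4 (B(K) = 3*(K*(K + 4*(-5 + K)**2))/4 = 3*K*(K + 4*(-5 + K)**2)/4)
B(1) + 104*(-96) = (3/4)*1*(1 + 4*(-5 + 1)**2) + 104*(-96) = (3/4)*1*(1 + 4*(-4)**2) - 9984 = (3/4)*1*(1 + 4*16) - 9984 = (3/4)*1*(1 + 64) - 9984 = (3/4)*1*65 - 9984 = 195/4 - 9984 = -39741/4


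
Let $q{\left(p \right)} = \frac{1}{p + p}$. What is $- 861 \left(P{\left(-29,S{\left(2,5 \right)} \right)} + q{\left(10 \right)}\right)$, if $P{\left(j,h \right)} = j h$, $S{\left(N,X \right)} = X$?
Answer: $\frac{2496039}{20} \approx 1.248 \cdot 10^{5}$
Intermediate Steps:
$q{\left(p \right)} = \frac{1}{2 p}$
$P{\left(j,h \right)} = h j$
$- 861 \left(P{\left(-29,S{\left(2,5 \right)} \right)} + q{\left(10 \right)}\right) = - 861 \left(5 \left(-29\right) + \frac{1}{2 \cdot 10}\right) = - 861 \left(-145 + \frac{1}{2} \cdot \frac{1}{10}\right) = - 861 \left(-145 + \frac{1}{20}\right) = \left(-861\right) \left(- \frac{2899}{20}\right) = \frac{2496039}{20}$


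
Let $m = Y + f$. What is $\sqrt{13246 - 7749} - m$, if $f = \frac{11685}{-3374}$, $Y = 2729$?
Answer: $- \frac{9195961}{3374} + \sqrt{5497} \approx -2651.4$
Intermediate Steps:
$f = - \frac{11685}{3374}$ ($f = 11685 \left(- \frac{1}{3374}\right) = - \frac{11685}{3374} \approx -3.4632$)
$m = \frac{9195961}{3374}$ ($m = 2729 - \frac{11685}{3374} = \frac{9195961}{3374} \approx 2725.5$)
$\sqrt{13246 - 7749} - m = \sqrt{13246 - 7749} - \frac{9195961}{3374} = \sqrt{5497} - \frac{9195961}{3374} = - \frac{9195961}{3374} + \sqrt{5497}$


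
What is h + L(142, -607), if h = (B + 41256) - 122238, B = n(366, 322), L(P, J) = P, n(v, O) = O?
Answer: -80518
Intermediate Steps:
B = 322
h = -80660 (h = (322 + 41256) - 122238 = 41578 - 122238 = -80660)
h + L(142, -607) = -80660 + 142 = -80518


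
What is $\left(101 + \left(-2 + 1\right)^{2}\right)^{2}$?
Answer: $10404$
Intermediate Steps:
$\left(101 + \left(-2 + 1\right)^{2}\right)^{2} = \left(101 + \left(-1\right)^{2}\right)^{2} = \left(101 + 1\right)^{2} = 102^{2} = 10404$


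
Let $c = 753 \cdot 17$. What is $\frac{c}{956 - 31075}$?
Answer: $- \frac{12801}{30119} \approx -0.42501$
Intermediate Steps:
$c = 12801$
$\frac{c}{956 - 31075} = \frac{12801}{956 - 31075} = \frac{12801}{-30119} = 12801 \left(- \frac{1}{30119}\right) = - \frac{12801}{30119}$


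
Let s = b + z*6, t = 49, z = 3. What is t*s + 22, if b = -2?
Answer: 806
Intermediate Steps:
s = 16 (s = -2 + 3*6 = -2 + 18 = 16)
t*s + 22 = 49*16 + 22 = 784 + 22 = 806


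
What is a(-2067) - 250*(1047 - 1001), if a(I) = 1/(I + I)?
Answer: -47541001/4134 ≈ -11500.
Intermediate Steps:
a(I) = 1/(2*I)
a(-2067) - 250*(1047 - 1001) = (1/2)/(-2067) - 250*(1047 - 1001) = (1/2)*(-1/2067) - 250*46 = -1/4134 - 11500 = -47541001/4134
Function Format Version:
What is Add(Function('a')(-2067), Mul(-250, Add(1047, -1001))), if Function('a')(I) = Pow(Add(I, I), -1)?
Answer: Rational(-47541001, 4134) ≈ -11500.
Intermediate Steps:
Function('a')(I) = Mul(Rational(1, 2), Pow(I, -1)) (Function('a')(I) = Pow(Mul(2, I), -1) = Mul(Rational(1, 2), Pow(I, -1)))
Add(Function('a')(-2067), Mul(-250, Add(1047, -1001))) = Add(Mul(Rational(1, 2), Pow(-2067, -1)), Mul(-250, Add(1047, -1001))) = Add(Mul(Rational(1, 2), Rational(-1, 2067)), Mul(-250, 46)) = Add(Rational(-1, 4134), -11500) = Rational(-47541001, 4134)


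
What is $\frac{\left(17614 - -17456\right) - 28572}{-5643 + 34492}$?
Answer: $\frac{6498}{28849} \approx 0.22524$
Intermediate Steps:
$\frac{\left(17614 - -17456\right) - 28572}{-5643 + 34492} = \frac{\left(17614 + 17456\right) - 28572}{28849} = \left(35070 - 28572\right) \frac{1}{28849} = 6498 \cdot \frac{1}{28849} = \frac{6498}{28849}$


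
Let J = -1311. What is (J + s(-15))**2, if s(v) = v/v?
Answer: 1716100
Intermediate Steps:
s(v) = 1
(J + s(-15))**2 = (-1311 + 1)**2 = (-1310)**2 = 1716100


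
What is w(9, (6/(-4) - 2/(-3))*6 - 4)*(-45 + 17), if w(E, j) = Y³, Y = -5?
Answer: 3500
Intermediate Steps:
w(E, j) = -125 (w(E, j) = (-5)³ = -125)
w(9, (6/(-4) - 2/(-3))*6 - 4)*(-45 + 17) = -125*(-45 + 17) = -125*(-28) = 3500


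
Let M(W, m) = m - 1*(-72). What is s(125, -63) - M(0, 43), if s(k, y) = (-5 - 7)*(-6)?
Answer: -43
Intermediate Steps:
M(W, m) = 72 + m (M(W, m) = m + 72 = 72 + m)
s(k, y) = 72 (s(k, y) = -12*(-6) = 72)
s(125, -63) - M(0, 43) = 72 - (72 + 43) = 72 - 1*115 = 72 - 115 = -43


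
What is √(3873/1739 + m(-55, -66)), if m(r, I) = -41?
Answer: I*√117253814/1739 ≈ 6.2268*I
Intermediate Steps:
√(3873/1739 + m(-55, -66)) = √(3873/1739 - 41) = √(-67426/1739) = I*√117253814/1739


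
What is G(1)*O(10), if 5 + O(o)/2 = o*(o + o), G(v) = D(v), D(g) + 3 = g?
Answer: -780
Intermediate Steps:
D(g) = -3 + g
G(v) = -3 + v
O(o) = -10 + 4*o² (O(o) = -10 + 2*(o*(o + o)) = -10 + 2*(o*(2*o)) = -10 + 2*(2*o²) = -10 + 4*o²)
G(1)*O(10) = (-3 + 1)*(-10 + 4*10²) = -2*(-10 + 4*100) = -2*(-10 + 400) = -2*390 = -780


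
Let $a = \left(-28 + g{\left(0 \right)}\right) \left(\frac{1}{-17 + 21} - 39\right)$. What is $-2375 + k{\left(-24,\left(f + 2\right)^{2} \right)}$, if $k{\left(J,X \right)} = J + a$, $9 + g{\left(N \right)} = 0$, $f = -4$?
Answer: $- \frac{3861}{4} \approx -965.25$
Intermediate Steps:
$g{\left(N \right)} = -9$ ($g{\left(N \right)} = -9 + 0 = -9$)
$a = \frac{5735}{4}$ ($a = \left(-28 - 9\right) \left(\frac{1}{-17 + 21} - 39\right) = - 37 \left(\frac{1}{4} - 39\right) = \left(-37\right) \left(- \frac{155}{4}\right) = \frac{5735}{4} \approx 1433.8$)
$k{\left(J,X \right)} = \frac{5735}{4} + J$ ($k{\left(J,X \right)} = J + \frac{5735}{4} = \frac{5735}{4} + J$)
$-2375 + k{\left(-24,\left(f + 2\right)^{2} \right)} = -2375 + \left(\frac{5735}{4} - 24\right) = -2375 + \frac{5639}{4} = - \frac{3861}{4}$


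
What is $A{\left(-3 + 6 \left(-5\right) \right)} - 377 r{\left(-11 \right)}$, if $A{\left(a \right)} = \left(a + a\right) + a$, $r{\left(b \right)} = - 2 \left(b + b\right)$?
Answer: $-16687$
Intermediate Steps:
$r{\left(b \right)} = - 4 b$ ($r{\left(b \right)} = - 2 \cdot 2 b = - 4 b$)
$A{\left(a \right)} = 3 a$ ($A{\left(a \right)} = 2 a + a = 3 a$)
$A{\left(-3 + 6 \left(-5\right) \right)} - 377 r{\left(-11 \right)} = 3 \left(-3 + 6 \left(-5\right)\right) - 377 \left(\left(-4\right) \left(-11\right)\right) = 3 \left(-3 - 30\right) - 16588 = 3 \left(-33\right) - 16588 = -99 - 16588 = -16687$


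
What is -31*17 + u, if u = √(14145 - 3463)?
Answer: -527 + 7*√218 ≈ -423.65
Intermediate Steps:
u = 7*√218 (u = √10682 = 7*√218 ≈ 103.35)
-31*17 + u = -31*17 + 7*√218 = -527 + 7*√218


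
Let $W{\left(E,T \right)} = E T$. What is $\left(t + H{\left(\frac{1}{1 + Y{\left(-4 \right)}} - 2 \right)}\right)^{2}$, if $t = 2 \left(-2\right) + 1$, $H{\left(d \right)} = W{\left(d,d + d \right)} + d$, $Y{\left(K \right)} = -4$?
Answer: $\frac{2500}{81} \approx 30.864$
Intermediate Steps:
$H{\left(d \right)} = d + 2 d^{2}$ ($H{\left(d \right)} = d \left(d + d\right) + d = d 2 d + d = 2 d^{2} + d = d + 2 d^{2}$)
$t = -3$ ($t = -4 + 1 = -3$)
$\left(t + H{\left(\frac{1}{1 + Y{\left(-4 \right)}} - 2 \right)}\right)^{2} = \left(-3 + \left(\frac{1}{1 - 4} - 2\right) \left(1 + 2 \left(\frac{1}{1 - 4} - 2\right)\right)\right)^{2} = \left(-3 + \left(\frac{1}{-3} - 2\right) \left(1 + 2 \left(\frac{1}{-3} - 2\right)\right)\right)^{2} = \left(-3 + \left(- \frac{1}{3} - 2\right) \left(1 + 2 \left(- \frac{1}{3} - 2\right)\right)\right)^{2} = \left(-3 - \frac{7 \left(1 + 2 \left(- \frac{7}{3}\right)\right)}{3}\right)^{2} = \left(-3 - \frac{7 \left(1 - \frac{14}{3}\right)}{3}\right)^{2} = \left(-3 - - \frac{77}{9}\right)^{2} = \left(-3 + \frac{77}{9}\right)^{2} = \left(\frac{50}{9}\right)^{2} = \frac{2500}{81}$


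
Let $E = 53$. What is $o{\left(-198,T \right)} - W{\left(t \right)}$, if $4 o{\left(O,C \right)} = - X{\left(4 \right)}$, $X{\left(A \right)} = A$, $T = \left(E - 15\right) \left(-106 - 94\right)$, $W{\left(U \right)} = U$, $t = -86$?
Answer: $85$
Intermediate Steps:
$T = -7600$ ($T = \left(53 - 15\right) \left(-106 - 94\right) = 38 \left(-200\right) = -7600$)
$o{\left(O,C \right)} = -1$ ($o{\left(O,C \right)} = \frac{\left(-1\right) 4}{4} = \frac{1}{4} \left(-4\right) = -1$)
$o{\left(-198,T \right)} - W{\left(t \right)} = -1 - -86 = -1 + 86 = 85$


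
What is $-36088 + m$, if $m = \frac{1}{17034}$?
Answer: $- \frac{614722991}{17034} \approx -36088.0$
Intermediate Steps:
$m = \frac{1}{17034} \approx 5.8706 \cdot 10^{-5}$
$-36088 + m = -36088 + \frac{1}{17034} = - \frac{614722991}{17034}$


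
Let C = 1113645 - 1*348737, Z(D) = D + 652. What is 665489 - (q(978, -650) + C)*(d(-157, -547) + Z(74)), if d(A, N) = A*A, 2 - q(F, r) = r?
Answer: -19425419511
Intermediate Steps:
q(F, r) = 2 - r
d(A, N) = A²
Z(D) = 652 + D
C = 764908 (C = 1113645 - 348737 = 764908)
665489 - (q(978, -650) + C)*(d(-157, -547) + Z(74)) = 665489 - ((2 - 1*(-650)) + 764908)*((-157)² + (652 + 74)) = 665489 - ((2 + 650) + 764908)*(24649 + 726) = 665489 - (652 + 764908)*25375 = 665489 - 765560*25375 = 665489 - 1*19426085000 = 665489 - 19426085000 = -19425419511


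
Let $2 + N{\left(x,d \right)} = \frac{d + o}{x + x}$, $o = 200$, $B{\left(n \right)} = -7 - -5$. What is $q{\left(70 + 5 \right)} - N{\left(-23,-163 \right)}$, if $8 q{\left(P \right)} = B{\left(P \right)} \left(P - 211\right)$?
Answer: $\frac{1693}{46} \approx 36.804$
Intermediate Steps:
$B{\left(n \right)} = -2$ ($B{\left(n \right)} = -7 + 5 = -2$)
$N{\left(x,d \right)} = -2 + \frac{200 + d}{2 x}$ ($N{\left(x,d \right)} = -2 + \frac{d + 200}{x + x} = -2 + \frac{200 + d}{2 x}$)
$q{\left(P \right)} = \frac{211}{4} - \frac{P}{4}$ ($q{\left(P \right)} = \frac{\left(-2\right) \left(P - 211\right)}{8} = \frac{\left(-2\right) \left(-211 + P\right)}{8} = \frac{422 - 2 P}{8} = \frac{211}{4} - \frac{P}{4}$)
$q{\left(70 + 5 \right)} - N{\left(-23,-163 \right)} = \left(\frac{211}{4} - \frac{70 + 5}{4}\right) - \frac{200 - 163 - -92}{2 \left(-23\right)} = \left(\frac{211}{4} - \frac{75}{4}\right) - \frac{1}{2} \left(- \frac{1}{23}\right) \left(200 - 163 + 92\right) = \left(\frac{211}{4} - \frac{75}{4}\right) - \frac{1}{2} \left(- \frac{1}{23}\right) 129 = 34 - - \frac{129}{46} = 34 + \frac{129}{46} = \frac{1693}{46}$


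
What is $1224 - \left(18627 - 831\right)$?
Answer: $-16572$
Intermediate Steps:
$1224 - \left(18627 - 831\right) = 1224 - 17796 = -16572$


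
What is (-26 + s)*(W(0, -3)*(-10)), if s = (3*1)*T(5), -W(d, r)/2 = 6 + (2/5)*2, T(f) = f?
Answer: -1496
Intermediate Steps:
W(d, r) = -68/5 (W(d, r) = -2*(6 + (2/5)*2) = -2*(6 + (2*(⅕))*2) = -2*(6 + (⅖)*2) = -2*(6 + ⅘) = -2*34/5 = -68/5)
s = 15 (s = (3*1)*5 = 3*5 = 15)
(-26 + s)*(W(0, -3)*(-10)) = (-26 + 15)*(-68/5*(-10)) = -11*136 = -1496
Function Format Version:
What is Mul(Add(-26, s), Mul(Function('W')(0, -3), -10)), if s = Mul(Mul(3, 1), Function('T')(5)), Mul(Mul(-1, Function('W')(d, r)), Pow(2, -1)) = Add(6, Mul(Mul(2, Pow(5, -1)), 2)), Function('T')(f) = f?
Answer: -1496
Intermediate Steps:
Function('W')(d, r) = Rational(-68, 5) (Function('W')(d, r) = Mul(-2, Add(6, Mul(Mul(2, Pow(5, -1)), 2))) = Mul(-2, Add(6, Mul(Mul(2, Rational(1, 5)), 2))) = Mul(-2, Add(6, Mul(Rational(2, 5), 2))) = Mul(-2, Add(6, Rational(4, 5))) = Mul(-2, Rational(34, 5)) = Rational(-68, 5))
s = 15 (s = Mul(Mul(3, 1), 5) = Mul(3, 5) = 15)
Mul(Add(-26, s), Mul(Function('W')(0, -3), -10)) = Mul(Add(-26, 15), Mul(Rational(-68, 5), -10)) = Mul(-11, 136) = -1496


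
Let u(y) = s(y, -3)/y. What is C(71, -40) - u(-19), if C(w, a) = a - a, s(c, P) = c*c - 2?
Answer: 359/19 ≈ 18.895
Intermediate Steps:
s(c, P) = -2 + c**2 (s(c, P) = c**2 - 2 = -2 + c**2)
C(w, a) = 0
u(y) = (-2 + y**2)/y
C(71, -40) - u(-19) = 0 - (-19 - 2/(-19)) = 0 - (-19 - 2*(-1/19)) = 0 - (-19 + 2/19) = 0 - 1*(-359/19) = 0 + 359/19 = 359/19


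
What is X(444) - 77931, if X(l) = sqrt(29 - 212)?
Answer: -77931 + I*sqrt(183) ≈ -77931.0 + 13.528*I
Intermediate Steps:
X(l) = I*sqrt(183) (X(l) = sqrt(-183) = I*sqrt(183))
X(444) - 77931 = I*sqrt(183) - 77931 = -77931 + I*sqrt(183)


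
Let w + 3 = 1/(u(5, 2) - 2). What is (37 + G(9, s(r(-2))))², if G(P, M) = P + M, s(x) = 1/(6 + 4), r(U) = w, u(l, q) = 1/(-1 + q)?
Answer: 212521/100 ≈ 2125.2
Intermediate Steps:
w = -4 (w = -3 + 1/(1/(-1 + 2) - 2) = -3 + 1/(1/1 - 2) = -3 + 1/(1 - 2) = -3 + 1/(-1) = -3 - 1 = -4)
r(U) = -4
s(x) = ⅒ (s(x) = 1/10 = ⅒)
G(P, M) = M + P
(37 + G(9, s(r(-2))))² = (37 + (⅒ + 9))² = (37 + 91/10)² = (461/10)² = 212521/100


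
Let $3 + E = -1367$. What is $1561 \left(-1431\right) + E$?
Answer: $-2235161$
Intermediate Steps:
$E = -1370$ ($E = -3 - 1367 = -1370$)
$1561 \left(-1431\right) + E = 1561 \left(-1431\right) - 1370 = -2233791 - 1370 = -2235161$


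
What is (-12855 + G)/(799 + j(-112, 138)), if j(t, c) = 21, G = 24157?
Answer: 5651/410 ≈ 13.783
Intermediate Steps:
(-12855 + G)/(799 + j(-112, 138)) = (-12855 + 24157)/(799 + 21) = 11302/820 = 11302*(1/820) = 5651/410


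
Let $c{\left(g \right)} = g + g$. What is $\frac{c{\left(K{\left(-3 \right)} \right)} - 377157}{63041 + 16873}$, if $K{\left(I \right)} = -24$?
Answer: $- \frac{125735}{26638} \approx -4.7201$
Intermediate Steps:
$c{\left(g \right)} = 2 g$
$\frac{c{\left(K{\left(-3 \right)} \right)} - 377157}{63041 + 16873} = \frac{2 \left(-24\right) - 377157}{63041 + 16873} = \frac{-48 - 377157}{79914} = \left(-377205\right) \frac{1}{79914} = - \frac{125735}{26638}$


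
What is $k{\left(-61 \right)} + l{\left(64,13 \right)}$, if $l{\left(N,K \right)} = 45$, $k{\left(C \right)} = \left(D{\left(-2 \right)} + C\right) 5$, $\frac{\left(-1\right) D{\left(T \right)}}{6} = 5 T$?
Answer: $40$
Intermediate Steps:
$D{\left(T \right)} = - 30 T$ ($D{\left(T \right)} = - 6 \cdot 5 T = - 30 T$)
$k{\left(C \right)} = 300 + 5 C$ ($k{\left(C \right)} = \left(\left(-30\right) \left(-2\right) + C\right) 5 = \left(60 + C\right) 5 = 300 + 5 C$)
$k{\left(-61 \right)} + l{\left(64,13 \right)} = \left(300 + 5 \left(-61\right)\right) + 45 = \left(300 - 305\right) + 45 = -5 + 45 = 40$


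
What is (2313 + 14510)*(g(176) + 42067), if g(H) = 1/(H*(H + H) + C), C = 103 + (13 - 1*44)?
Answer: 43893959394207/62024 ≈ 7.0769e+8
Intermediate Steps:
C = 72 (C = 103 + (13 - 44) = 103 - 31 = 72)
g(H) = 1/(72 + 2*H**2) (g(H) = 1/(H*(H + H) + 72) = 1/(H*(2*H) + 72) = 1/(2*H**2 + 72) = 1/(72 + 2*H**2))
(2313 + 14510)*(g(176) + 42067) = (2313 + 14510)*(1/(2*(36 + 176**2)) + 42067) = 16823*(1/(2*(36 + 30976)) + 42067) = 16823*((1/2)/31012 + 42067) = 16823*((1/2)*(1/31012) + 42067) = 16823*(1/62024 + 42067) = 16823*(2609163609/62024) = 43893959394207/62024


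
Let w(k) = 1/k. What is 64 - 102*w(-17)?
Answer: 70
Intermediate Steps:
64 - 102*w(-17) = 64 - 102/(-17) = 64 - 102*(-1/17) = 64 + 6 = 70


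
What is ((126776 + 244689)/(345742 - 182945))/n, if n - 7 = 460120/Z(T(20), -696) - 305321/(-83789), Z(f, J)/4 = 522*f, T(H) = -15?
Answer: -4874125026591/8644879341791 ≈ -0.56382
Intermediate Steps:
Z(f, J) = 2088*f (Z(f, J) = 4*(522*f) = 2088*f)
n = -265511015/65606787 (n = 7 + (460120/((2088*(-15))) - 305321/(-83789)) = 7 + (460120/(-31320) - 305321*(-1/83789)) = 7 + (460120*(-1/31320) + 305321/83789) = 7 + (-11503/783 + 305321/83789) = 7 - 724758524/65606787 = -265511015/65606787 ≈ -4.0470)
((126776 + 244689)/(345742 - 182945))/n = ((126776 + 244689)/(345742 - 182945))/(-265511015/65606787) = (371465/162797)*(-65606787/265511015) = -4874125026591/8644879341791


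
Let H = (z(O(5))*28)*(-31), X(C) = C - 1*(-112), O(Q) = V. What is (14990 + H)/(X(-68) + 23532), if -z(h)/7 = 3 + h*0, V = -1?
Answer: 16609/11788 ≈ 1.4090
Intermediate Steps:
O(Q) = -1
z(h) = -21 (z(h) = -7*(3 + h*0) = -7*(3 + 0) = -7*3 = -21)
X(C) = 112 + C (X(C) = C + 112 = 112 + C)
H = 18228 (H = -21*28*(-31) = -588*(-31) = 18228)
(14990 + H)/(X(-68) + 23532) = (14990 + 18228)/((112 - 68) + 23532) = 33218/(44 + 23532) = 33218/23576 = 33218*(1/23576) = 16609/11788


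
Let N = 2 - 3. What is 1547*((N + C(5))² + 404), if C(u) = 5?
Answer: 649740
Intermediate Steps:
N = -1
1547*((N + C(5))² + 404) = 1547*((-1 + 5)² + 404) = 1547*(4² + 404) = 1547*(16 + 404) = 1547*420 = 649740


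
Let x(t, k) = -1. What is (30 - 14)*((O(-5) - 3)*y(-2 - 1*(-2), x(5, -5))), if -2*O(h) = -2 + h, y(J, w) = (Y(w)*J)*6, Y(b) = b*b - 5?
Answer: 0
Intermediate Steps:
Y(b) = -5 + b² (Y(b) = b² - 5 = -5 + b²)
y(J, w) = 6*J*(-5 + w²) (y(J, w) = ((-5 + w²)*J)*6 = (J*(-5 + w²))*6 = 6*J*(-5 + w²))
O(h) = 1 - h/2 (O(h) = -(-2 + h)/2 = 1 - h/2)
(30 - 14)*((O(-5) - 3)*y(-2 - 1*(-2), x(5, -5))) = (30 - 14)*(((1 - ½*(-5)) - 3)*(6*(-2 - 1*(-2))*(-5 + (-1)²))) = 16*(((1 + 5/2) - 3)*(6*(-2 + 2)*(-5 + 1))) = 16*((7/2 - 3)*(6*0*(-4))) = 16*((½)*0) = 16*0 = 0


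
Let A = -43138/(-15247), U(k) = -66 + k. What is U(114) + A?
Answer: 774994/15247 ≈ 50.829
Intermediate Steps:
A = 43138/15247 (A = -43138*(-1/15247) = 43138/15247 ≈ 2.8293)
U(114) + A = (-66 + 114) + 43138/15247 = 48 + 43138/15247 = 774994/15247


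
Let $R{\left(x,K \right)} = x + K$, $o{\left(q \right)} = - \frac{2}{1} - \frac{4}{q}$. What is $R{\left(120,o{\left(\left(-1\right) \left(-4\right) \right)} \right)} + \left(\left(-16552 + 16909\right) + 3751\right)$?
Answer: $4225$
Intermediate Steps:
$o{\left(q \right)} = -2 - \frac{4}{q}$ ($o{\left(q \right)} = \left(-2\right) 1 - \frac{4}{q} = -2 - \frac{4}{q}$)
$R{\left(x,K \right)} = K + x$
$R{\left(120,o{\left(\left(-1\right) \left(-4\right) \right)} \right)} + \left(\left(-16552 + 16909\right) + 3751\right) = \left(\left(-2 - \frac{4}{\left(-1\right) \left(-4\right)}\right) + 120\right) + \left(\left(-16552 + 16909\right) + 3751\right) = \left(\left(-2 - \frac{4}{4}\right) + 120\right) + \left(357 + 3751\right) = \left(\left(-2 - 1\right) + 120\right) + 4108 = \left(-3 + 120\right) + 4108 = 117 + 4108 = 4225$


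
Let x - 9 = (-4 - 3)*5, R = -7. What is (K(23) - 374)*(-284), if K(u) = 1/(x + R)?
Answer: 3505412/33 ≈ 1.0622e+5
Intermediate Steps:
x = -26 (x = 9 + (-4 - 3)*5 = 9 - 7*5 = 9 - 35 = -26)
K(u) = -1/33 (K(u) = 1/(-26 - 7) = 1/(-33) = -1/33)
(K(23) - 374)*(-284) = (-1/33 - 374)*(-284) = -12343/33*(-284) = 3505412/33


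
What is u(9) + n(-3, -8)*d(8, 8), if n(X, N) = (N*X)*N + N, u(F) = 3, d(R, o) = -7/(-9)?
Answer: -1373/9 ≈ -152.56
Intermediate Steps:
d(R, o) = 7/9 (d(R, o) = -7*(-⅑) = 7/9)
n(X, N) = N + X*N² (n(X, N) = X*N² + N = N + X*N²)
u(9) + n(-3, -8)*d(8, 8) = 3 - 8*(1 - 8*(-3))*(7/9) = 3 - 8*(1 + 24)*(7/9) = 3 - 8*25*(7/9) = 3 - 200*7/9 = 3 - 1400/9 = -1373/9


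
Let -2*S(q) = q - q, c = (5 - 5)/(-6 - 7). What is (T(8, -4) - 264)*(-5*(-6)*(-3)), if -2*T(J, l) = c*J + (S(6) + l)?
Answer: 23580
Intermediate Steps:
c = 0 (c = 0/(-13) = 0*(-1/13) = 0)
S(q) = 0 (S(q) = -(q - q)/2 = -½*0 = 0)
T(J, l) = -l/2 (T(J, l) = -(0*J + (0 + l))/2 = -(0 + l)/2 = -l/2)
(T(8, -4) - 264)*(-5*(-6)*(-3)) = (-½*(-4) - 264)*(-5*(-6)*(-3)) = (2 - 264)*(30*(-3)) = -262*(-90) = 23580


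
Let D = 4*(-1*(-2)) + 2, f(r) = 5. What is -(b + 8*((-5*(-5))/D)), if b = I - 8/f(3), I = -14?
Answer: -22/5 ≈ -4.4000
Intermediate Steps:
b = -78/5 (b = -14 - 8/5 = -78/5 ≈ -15.600)
D = 10 (D = 4*2 + 2 = 8 + 2 = 10)
-(b + 8*((-5*(-5))/D)) = -(-78/5 + 8*(-5*(-5)/10)) = -(-78/5 + 8*(25*(⅒))) = -(-78/5 + 8*(5/2)) = -(-78/5 + 20) = -1*22/5 = -22/5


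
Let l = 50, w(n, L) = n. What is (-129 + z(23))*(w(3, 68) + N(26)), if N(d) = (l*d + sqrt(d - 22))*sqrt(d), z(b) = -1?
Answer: -390 - 169260*sqrt(26) ≈ -8.6345e+5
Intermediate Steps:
N(d) = sqrt(d)*(sqrt(-22 + d) + 50*d) (N(d) = (50*d + sqrt(d - 22))*sqrt(d) = (50*d + sqrt(-22 + d))*sqrt(d) = (sqrt(-22 + d) + 50*d)*sqrt(d) = sqrt(d)*(sqrt(-22 + d) + 50*d))
(-129 + z(23))*(w(3, 68) + N(26)) = (-129 - 1)*(3 + sqrt(26)*(sqrt(-22 + 26) + 50*26)) = -130*(3 + sqrt(26)*(sqrt(4) + 1300)) = -130*(3 + sqrt(26)*(2 + 1300)) = -130*(3 + sqrt(26)*1302) = -130*(3 + 1302*sqrt(26)) = -390 - 169260*sqrt(26)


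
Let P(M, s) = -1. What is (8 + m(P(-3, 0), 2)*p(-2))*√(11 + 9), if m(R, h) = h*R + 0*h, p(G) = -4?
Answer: 32*√5 ≈ 71.554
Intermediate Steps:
m(R, h) = R*h (m(R, h) = R*h + 0 = R*h)
(8 + m(P(-3, 0), 2)*p(-2))*√(11 + 9) = (8 - 1*2*(-4))*√(11 + 9) = (8 - 2*(-4))*√20 = (8 + 8)*(2*√5) = 16*(2*√5) = 32*√5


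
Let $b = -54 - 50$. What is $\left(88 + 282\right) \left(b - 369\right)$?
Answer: $-175010$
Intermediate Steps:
$b = -104$
$\left(88 + 282\right) \left(b - 369\right) = \left(88 + 282\right) \left(-104 - 369\right) = 370 \left(-473\right) = -175010$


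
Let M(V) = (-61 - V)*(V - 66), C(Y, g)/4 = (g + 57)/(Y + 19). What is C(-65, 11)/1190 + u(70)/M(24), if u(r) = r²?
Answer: 56146/41055 ≈ 1.3676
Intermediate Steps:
C(Y, g) = 4*(57 + g)/(19 + Y) (C(Y, g) = 4*((g + 57)/(Y + 19)) = 4*((57 + g)/(19 + Y)) = 4*(57 + g)/(19 + Y))
M(V) = (-66 + V)*(-61 - V) (M(V) = (-61 - V)*(-66 + V) = (-66 + V)*(-61 - V))
C(-65, 11)/1190 + u(70)/M(24) = (4*(57 + 11)/(19 - 65))/1190 + 70²/(4026 - 1*24² + 5*24) = (4*68/(-46))*(1/1190) + 4900/(4026 - 1*576 + 120) = (4*(-1/46)*68)*(1/1190) + 4900/(4026 - 576 + 120) = -136/23*1/1190 + 4900/3570 = -4/805 + 4900*(1/3570) = -4/805 + 70/51 = 56146/41055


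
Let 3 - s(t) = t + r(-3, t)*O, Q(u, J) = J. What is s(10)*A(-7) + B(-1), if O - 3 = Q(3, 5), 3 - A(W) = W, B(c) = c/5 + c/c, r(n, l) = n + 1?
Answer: 454/5 ≈ 90.800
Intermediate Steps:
r(n, l) = 1 + n
B(c) = 1 + c/5 (B(c) = c*(⅕) + 1 = c/5 + 1 = 1 + c/5)
A(W) = 3 - W
O = 8 (O = 3 + 5 = 8)
s(t) = 19 - t (s(t) = 3 - (t + (1 - 3)*8) = 3 - (t - 2*8) = 3 - (t - 16) = 3 - (-16 + t) = 3 + (16 - t) = 19 - t)
s(10)*A(-7) + B(-1) = (19 - 1*10)*(3 - 1*(-7)) + (1 + (⅕)*(-1)) = (19 - 10)*(3 + 7) + (1 - ⅕) = 9*10 + ⅘ = 90 + ⅘ = 454/5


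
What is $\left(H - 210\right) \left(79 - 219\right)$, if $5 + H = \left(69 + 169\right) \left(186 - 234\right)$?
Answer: $1629460$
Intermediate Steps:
$H = -11429$ ($H = -5 + \left(69 + 169\right) \left(186 - 234\right) = -5 + 238 \left(-48\right) = -5 - 11424 = -11429$)
$\left(H - 210\right) \left(79 - 219\right) = \left(-11429 - 210\right) \left(79 - 219\right) = - 11639 \left(79 - 219\right) = \left(-11639\right) \left(-140\right) = 1629460$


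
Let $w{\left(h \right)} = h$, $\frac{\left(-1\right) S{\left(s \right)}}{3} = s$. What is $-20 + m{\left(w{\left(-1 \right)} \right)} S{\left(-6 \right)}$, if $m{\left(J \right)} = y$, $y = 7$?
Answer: $106$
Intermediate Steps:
$S{\left(s \right)} = - 3 s$
$m{\left(J \right)} = 7$
$-20 + m{\left(w{\left(-1 \right)} \right)} S{\left(-6 \right)} = -20 + 7 \left(\left(-3\right) \left(-6\right)\right) = -20 + 7 \cdot 18 = -20 + 126 = 106$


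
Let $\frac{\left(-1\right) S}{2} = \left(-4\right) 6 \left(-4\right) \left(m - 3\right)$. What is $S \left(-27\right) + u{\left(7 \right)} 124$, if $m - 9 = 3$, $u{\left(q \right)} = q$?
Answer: $47524$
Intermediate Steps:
$m = 12$ ($m = 9 + 3 = 12$)
$S = -1728$ ($S = - 2 \left(-4\right) 6 \left(-4\right) \left(12 - 3\right) = - 2 \left(-24\right) \left(-4\right) \left(12 - 3\right) = - 2 \cdot 96 \cdot 9 = \left(-2\right) 864 = -1728$)
$S \left(-27\right) + u{\left(7 \right)} 124 = \left(-1728\right) \left(-27\right) + 7 \cdot 124 = 46656 + 868 = 47524$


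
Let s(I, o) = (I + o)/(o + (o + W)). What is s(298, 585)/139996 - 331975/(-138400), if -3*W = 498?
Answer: 116652987489/48632370464 ≈ 2.3987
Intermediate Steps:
W = -166 (W = -1/3*498 = -166)
s(I, o) = (I + o)/(-166 + 2*o) (s(I, o) = (I + o)/(o + (o - 166)) = (I + o)/(o + (-166 + o)) = (I + o)/(-166 + 2*o))
s(298, 585)/139996 - 331975/(-138400) = ((298 + 585)/(2*(-83 + 585)))/139996 - 331975/(-138400) = ((1/2)*883/502)*(1/139996) - 331975*(-1/138400) = ((1/2)*(1/502)*883)*(1/139996) + 13279/5536 = (883/1004)*(1/139996) + 13279/5536 = 883/140555984 + 13279/5536 = 116652987489/48632370464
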